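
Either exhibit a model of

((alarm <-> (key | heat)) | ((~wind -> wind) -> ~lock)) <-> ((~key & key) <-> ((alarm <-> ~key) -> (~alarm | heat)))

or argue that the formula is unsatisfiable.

lock = False; key = False; wind = False; heat = False; alarm = True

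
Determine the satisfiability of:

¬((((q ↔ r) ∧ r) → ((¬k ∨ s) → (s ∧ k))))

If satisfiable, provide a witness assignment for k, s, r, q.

k = False, s = True, r = True, q = True

  ¬((((q ↔ r) ∧ r) → ((¬k ∨ s) → (s ∧ k)))) = True
    ((q ↔ r) ∧ r) → ((¬k ∨ s) → (s ∧ k)) = False
      (q ↔ r) ∧ r = True
        q ↔ r = True
      (¬k ∨ s) → (s ∧ k) = False
        ¬k ∨ s = True
          ¬k = True
        s ∧ k = False
The formula evaluates to True.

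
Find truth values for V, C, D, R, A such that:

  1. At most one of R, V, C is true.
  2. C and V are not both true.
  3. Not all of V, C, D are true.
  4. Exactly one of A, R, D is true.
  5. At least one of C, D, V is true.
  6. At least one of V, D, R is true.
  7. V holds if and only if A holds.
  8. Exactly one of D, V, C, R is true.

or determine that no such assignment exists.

V=F; C=F; D=T; R=F; A=F

  (1) {R, V, C}: 0 true — at most one ✓
  (2) C=F, V=F — not both ✓
  (3) {V, C, D}: 1/3 true — not all ✓
  (4) {A, R, D}: 1 true — exactly one ✓
  (5) {C, D, V}: 1 true — at least one ✓
  (6) {V, D, R}: 1 true — at least one ✓
  (7) V=F, A=F — same ✓
  (8) {D, V, C, R}: 1 true — exactly one ✓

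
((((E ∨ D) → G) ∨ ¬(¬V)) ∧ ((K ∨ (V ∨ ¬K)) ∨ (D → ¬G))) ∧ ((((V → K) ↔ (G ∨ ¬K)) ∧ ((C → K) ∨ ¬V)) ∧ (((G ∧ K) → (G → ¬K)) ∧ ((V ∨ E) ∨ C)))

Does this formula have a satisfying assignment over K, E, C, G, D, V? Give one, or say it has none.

K=F, E=F, C=T, G=T, D=F, V=F

  (((E ∨ D) → G) ∨ ¬(¬V)) ∧ ((K ∨ (V ∨ ¬K)) ∨ (D → ¬G)) = True
    ((E ∨ D) → G) ∨ ¬(¬V) = True
      (E ∨ D) → G = True
        E ∨ D = False
      ¬(¬V) = False
        ¬V = True
    (K ∨ (V ∨ ¬K)) ∨ (D → ¬G) = True
      K ∨ (V ∨ ¬K) = True
        V ∨ ¬K = True
          ¬K = True
      D → ¬G = True
        ¬G = False
  (((V → K) ↔ (G ∨ ¬K)) ∧ ((C → K) ∨ ¬V)) ∧ (((G ∧ K) → (G → ¬K)) ∧ ((V ∨ E) ∨ C)) = True
    ((V → K) ↔ (G ∨ ¬K)) ∧ ((C → K) ∨ ¬V) = True
      (V → K) ↔ (G ∨ ¬K) = True
        V → K = True
        G ∨ ¬K = True
          ¬K = True
      (C → K) ∨ ¬V = True
        C → K = False
        ¬V = True
    ((G ∧ K) → (G → ¬K)) ∧ ((V ∨ E) ∨ C) = True
      (G ∧ K) → (G → ¬K) = True
        G ∧ K = False
        G → ¬K = True
          ¬K = True
      (V ∨ E) ∨ C = True
        V ∨ E = False
Both conjuncts True, so the formula holds.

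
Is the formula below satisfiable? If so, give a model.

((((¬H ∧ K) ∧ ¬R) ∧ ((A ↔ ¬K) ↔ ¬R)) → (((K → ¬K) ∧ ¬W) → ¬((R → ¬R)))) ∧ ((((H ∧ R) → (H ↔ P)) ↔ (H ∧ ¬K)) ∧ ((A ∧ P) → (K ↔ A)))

H = True, W = True, A = False, K = False, P = True, R = True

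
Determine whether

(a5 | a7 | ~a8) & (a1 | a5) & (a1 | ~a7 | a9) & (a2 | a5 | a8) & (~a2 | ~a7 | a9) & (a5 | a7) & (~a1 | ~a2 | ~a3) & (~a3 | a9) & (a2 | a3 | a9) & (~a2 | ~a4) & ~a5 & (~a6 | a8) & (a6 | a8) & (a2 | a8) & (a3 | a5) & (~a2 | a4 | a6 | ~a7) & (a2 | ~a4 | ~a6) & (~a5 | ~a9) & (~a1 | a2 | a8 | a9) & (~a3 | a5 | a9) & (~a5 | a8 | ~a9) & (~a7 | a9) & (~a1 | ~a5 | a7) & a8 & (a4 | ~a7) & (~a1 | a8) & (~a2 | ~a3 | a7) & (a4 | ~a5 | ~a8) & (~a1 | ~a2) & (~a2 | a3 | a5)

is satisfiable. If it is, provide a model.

Unit clause (~a5) forces a5 = False.
In (a3 | a5) only a3 is left, so a3 = True.
In (~a3 | a5 | a9) only a9 is left, so a9 = True.
Unit clause (a8) forces a8 = True.
In (a5 | a7 | ~a8) only a7 is left, so a7 = True.
In (a1 | a5) only a1 is left, so a1 = True.
In (~a1 | ~a2 | ~a3) only ~a2 is left, so a2 = False.
In (a4 | ~a7) only a4 is left, so a4 = True.
In (a2 | ~a4 | ~a6) only ~a6 is left, so a6 = False.
All clauses satisfied.

a1: True, a2: False, a3: True, a4: True, a5: False, a6: False, a7: True, a8: True, a9: True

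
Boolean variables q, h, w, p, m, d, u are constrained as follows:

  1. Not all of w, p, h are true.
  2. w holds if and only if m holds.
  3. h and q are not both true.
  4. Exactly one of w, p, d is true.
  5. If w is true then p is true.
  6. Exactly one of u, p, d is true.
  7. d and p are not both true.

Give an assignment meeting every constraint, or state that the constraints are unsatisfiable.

q: False, h: True, w: False, p: False, m: False, d: True, u: False

  (1) {w, p, h}: 1/3 true — not all ✓
  (2) w=F, m=F — same ✓
  (3) h=T, q=F — not both ✓
  (4) {w, p, d}: 1 true — exactly one ✓
  (5) w=F ⇒ p: vacuous ✓
  (6) {u, p, d}: 1 true — exactly one ✓
  (7) d=T, p=F — not both ✓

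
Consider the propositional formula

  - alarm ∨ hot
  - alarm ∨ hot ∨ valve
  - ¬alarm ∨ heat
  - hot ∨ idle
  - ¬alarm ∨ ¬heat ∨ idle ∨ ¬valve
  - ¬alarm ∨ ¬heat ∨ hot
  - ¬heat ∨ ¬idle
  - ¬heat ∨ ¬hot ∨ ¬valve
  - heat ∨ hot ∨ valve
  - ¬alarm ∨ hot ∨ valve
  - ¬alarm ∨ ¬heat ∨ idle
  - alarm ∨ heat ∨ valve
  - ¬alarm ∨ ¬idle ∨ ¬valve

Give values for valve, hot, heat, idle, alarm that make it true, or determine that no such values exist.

valve = True; hot = True; heat = False; idle = False; alarm = False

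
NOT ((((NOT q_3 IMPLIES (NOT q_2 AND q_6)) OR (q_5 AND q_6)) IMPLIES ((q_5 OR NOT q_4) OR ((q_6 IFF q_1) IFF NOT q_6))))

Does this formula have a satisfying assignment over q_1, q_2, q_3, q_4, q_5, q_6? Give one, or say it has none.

q_1 = True; q_2 = False; q_3 = True; q_4 = True; q_5 = False; q_6 = False

  NOT ((((NOT q_3 IMPLIES (NOT q_2 AND q_6)) OR (q_5 AND q_6)) IMPLIES ((q_5 OR NOT q_4) OR ((q_6 IFF q_1) IFF NOT q_6)))) = True
    ((NOT q_3 IMPLIES (NOT q_2 AND q_6)) OR (q_5 AND q_6)) IMPLIES ((q_5 OR NOT q_4) OR ((q_6 IFF q_1) IFF NOT q_6)) = False
      (NOT q_3 IMPLIES (NOT q_2 AND q_6)) OR (q_5 AND q_6) = True
        NOT q_3 IMPLIES (NOT q_2 AND q_6) = True
          NOT q_3 = False
          NOT q_2 AND q_6 = False
            NOT q_2 = True
        q_5 AND q_6 = False
      (q_5 OR NOT q_4) OR ((q_6 IFF q_1) IFF NOT q_6) = False
        q_5 OR NOT q_4 = False
          NOT q_4 = False
        (q_6 IFF q_1) IFF NOT q_6 = False
          q_6 IFF q_1 = False
          NOT q_6 = True
The formula evaluates to True.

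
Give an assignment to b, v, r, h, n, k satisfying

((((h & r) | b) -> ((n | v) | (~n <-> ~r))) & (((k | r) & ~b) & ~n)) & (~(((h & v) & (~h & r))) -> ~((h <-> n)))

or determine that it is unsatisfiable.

b=F; v=T; r=T; h=T; n=F; k=T

  (((h & r) | b) -> ((n | v) | (~n <-> ~r))) & (((k | r) & ~b) & ~n) = True
    ((h & r) | b) -> ((n | v) | (~n <-> ~r)) = True
      (h & r) | b = True
        h & r = True
      (n | v) | (~n <-> ~r) = True
        n | v = True
        ~n <-> ~r = False
          ~n = True
          ~r = False
    ((k | r) & ~b) & ~n = True
      (k | r) & ~b = True
        k | r = True
        ~b = True
      ~n = True
  ~(((h & v) & (~h & r))) -> ~((h <-> n)) = True
    ~(((h & v) & (~h & r))) = True
      (h & v) & (~h & r) = False
        h & v = True
        ~h & r = False
          ~h = False
    ~((h <-> n)) = True
      h <-> n = False
Both conjuncts True, so the formula holds.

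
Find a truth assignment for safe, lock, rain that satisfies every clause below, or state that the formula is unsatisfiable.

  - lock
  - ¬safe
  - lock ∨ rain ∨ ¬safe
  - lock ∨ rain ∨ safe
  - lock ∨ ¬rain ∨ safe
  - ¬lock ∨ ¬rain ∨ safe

Unit clause (lock) forces lock = True.
Unit clause (¬safe) forces safe = False.
In (¬lock ∨ ¬rain ∨ safe) only ¬rain is left, so rain = False.
Check each clause:
  (lock): lock holds.
  (¬safe): ¬safe holds.
  (lock ∨ rain ∨ ¬safe): lock holds.
  (lock ∨ rain ∨ safe): lock holds.
  (lock ∨ ¬rain ∨ safe): lock holds.
  (¬lock ∨ ¬rain ∨ safe): ¬rain holds.
All clauses satisfied.

safe = False, lock = True, rain = False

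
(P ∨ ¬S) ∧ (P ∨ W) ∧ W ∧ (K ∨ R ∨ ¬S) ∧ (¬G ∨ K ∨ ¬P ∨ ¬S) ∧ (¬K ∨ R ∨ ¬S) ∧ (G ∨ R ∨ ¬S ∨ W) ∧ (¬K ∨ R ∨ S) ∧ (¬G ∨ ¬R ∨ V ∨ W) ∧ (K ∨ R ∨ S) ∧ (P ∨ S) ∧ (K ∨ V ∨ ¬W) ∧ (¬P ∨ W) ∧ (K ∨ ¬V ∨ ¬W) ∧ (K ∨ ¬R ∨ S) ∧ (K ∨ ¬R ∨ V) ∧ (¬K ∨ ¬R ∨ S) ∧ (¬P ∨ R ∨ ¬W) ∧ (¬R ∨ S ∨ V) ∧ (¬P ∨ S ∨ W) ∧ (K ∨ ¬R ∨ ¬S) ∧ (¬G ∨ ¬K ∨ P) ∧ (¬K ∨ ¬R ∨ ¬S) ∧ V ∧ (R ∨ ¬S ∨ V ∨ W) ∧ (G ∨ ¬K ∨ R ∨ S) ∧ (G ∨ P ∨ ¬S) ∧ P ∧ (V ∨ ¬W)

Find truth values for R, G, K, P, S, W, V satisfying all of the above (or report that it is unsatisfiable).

Case P = True:
  (W) forces W = True.
  (¬P ∨ R ∨ ¬W) forces R = True.
  (V) forces V = True.
  (K ∨ ¬V ∨ ¬W) forces K = True.
  (¬K ∨ ¬R ∨ S) forces S = True.
  Clause (¬K ∨ ¬R ∨ ¬S) is falsified — contradiction.
Case P = False:
  Clause (P) is falsified — contradiction.
Both cases fail, so the formula is unsatisfiable.

Unsatisfiable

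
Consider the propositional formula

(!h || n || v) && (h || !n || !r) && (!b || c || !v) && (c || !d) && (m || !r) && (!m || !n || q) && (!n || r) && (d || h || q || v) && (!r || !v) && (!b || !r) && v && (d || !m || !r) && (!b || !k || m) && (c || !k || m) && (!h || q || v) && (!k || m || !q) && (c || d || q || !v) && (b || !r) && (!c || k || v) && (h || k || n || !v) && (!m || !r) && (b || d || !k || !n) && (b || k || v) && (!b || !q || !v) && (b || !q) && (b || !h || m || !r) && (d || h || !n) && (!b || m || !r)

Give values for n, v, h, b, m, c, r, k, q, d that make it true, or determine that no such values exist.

n = False; v = True; h = True; b = False; m = False; c = True; r = False; k = False; q = False; d = False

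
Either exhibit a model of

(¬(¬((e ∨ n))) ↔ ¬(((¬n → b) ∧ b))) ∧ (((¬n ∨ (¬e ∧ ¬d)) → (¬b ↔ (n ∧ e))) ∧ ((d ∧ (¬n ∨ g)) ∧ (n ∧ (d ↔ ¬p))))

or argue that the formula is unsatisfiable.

e = True; d = True; g = True; n = True; p = False; b = False

  ¬(¬((e ∨ n))) ↔ ¬(((¬n → b) ∧ b)) = True
    ¬(¬((e ∨ n))) = True
      ¬((e ∨ n)) = False
        e ∨ n = True
    ¬(((¬n → b) ∧ b)) = True
      (¬n → b) ∧ b = False
        ¬n → b = True
          ¬n = False
  ((¬n ∨ (¬e ∧ ¬d)) → (¬b ↔ (n ∧ e))) ∧ ((d ∧ (¬n ∨ g)) ∧ (n ∧ (d ↔ ¬p))) = True
    (¬n ∨ (¬e ∧ ¬d)) → (¬b ↔ (n ∧ e)) = True
      ¬n ∨ (¬e ∧ ¬d) = False
        ¬n = False
        ¬e ∧ ¬d = False
          ¬e = False
          ¬d = False
      ¬b ↔ (n ∧ e) = True
        ¬b = True
        n ∧ e = True
    (d ∧ (¬n ∨ g)) ∧ (n ∧ (d ↔ ¬p)) = True
      d ∧ (¬n ∨ g) = True
        ¬n ∨ g = True
          ¬n = False
      n ∧ (d ↔ ¬p) = True
        d ↔ ¬p = True
          ¬p = True
Both conjuncts True, so the formula holds.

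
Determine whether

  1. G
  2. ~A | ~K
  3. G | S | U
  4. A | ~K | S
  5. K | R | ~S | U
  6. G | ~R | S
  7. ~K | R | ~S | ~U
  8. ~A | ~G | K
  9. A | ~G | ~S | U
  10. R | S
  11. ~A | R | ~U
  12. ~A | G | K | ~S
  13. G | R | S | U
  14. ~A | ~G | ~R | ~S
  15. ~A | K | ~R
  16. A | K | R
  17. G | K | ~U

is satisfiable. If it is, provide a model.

Unit clause (G) forces G = True.
Set U = True.
Set S = False.
  then (R | S) forces R = True.
Try A = True:
  (~A | ~K) forces K = False.
  clause (~A | ~G | K) is falsified — backtrack.
So A = False.
  then (A | ~K | S) forces K = False.
All clauses satisfied.

G: True; U: True; S: False; A: False; R: True; K: False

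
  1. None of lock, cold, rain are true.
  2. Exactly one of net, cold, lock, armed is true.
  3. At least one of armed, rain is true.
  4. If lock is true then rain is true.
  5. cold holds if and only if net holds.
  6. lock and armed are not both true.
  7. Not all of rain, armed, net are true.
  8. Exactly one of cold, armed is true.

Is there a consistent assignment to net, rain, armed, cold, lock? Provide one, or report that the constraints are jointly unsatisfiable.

net: False; rain: False; armed: True; cold: False; lock: False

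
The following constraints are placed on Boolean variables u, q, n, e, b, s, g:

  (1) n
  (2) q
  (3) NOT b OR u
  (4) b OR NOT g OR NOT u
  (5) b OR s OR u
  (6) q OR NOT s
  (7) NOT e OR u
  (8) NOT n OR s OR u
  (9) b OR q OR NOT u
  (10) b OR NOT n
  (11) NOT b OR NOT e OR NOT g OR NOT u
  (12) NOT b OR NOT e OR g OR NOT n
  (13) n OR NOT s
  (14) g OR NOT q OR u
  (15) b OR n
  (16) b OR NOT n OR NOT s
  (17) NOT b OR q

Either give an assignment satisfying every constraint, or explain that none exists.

Unit clause (n) forces n = True.
Unit clause (q) forces q = True.
In (b OR NOT n) only b is left, so b = True.
In (NOT b OR u) only u is left, so u = True.
Try e = True:
  (NOT b OR NOT e OR NOT g OR NOT u) forces g = False.
  clause (NOT b OR NOT e OR g OR NOT n) is falsified — backtrack.
So e = False.
Set s = True.
Set g = False.
All clauses satisfied.

u=T; q=T; n=T; e=F; b=T; s=T; g=F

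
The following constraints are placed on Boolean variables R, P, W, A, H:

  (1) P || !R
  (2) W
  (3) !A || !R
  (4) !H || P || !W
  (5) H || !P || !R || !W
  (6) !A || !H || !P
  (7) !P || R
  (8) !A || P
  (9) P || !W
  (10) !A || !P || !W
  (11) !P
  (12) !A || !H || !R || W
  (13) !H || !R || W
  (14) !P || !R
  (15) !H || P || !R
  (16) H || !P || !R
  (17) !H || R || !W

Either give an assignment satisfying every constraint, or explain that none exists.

UNSATISFIABLE

Case W = True:
  (P || !W) forces P = True.
  Clause (!P) is falsified — contradiction.
Case W = False:
  Clause (W) is falsified — contradiction.
Both cases fail, so the formula is unsatisfiable.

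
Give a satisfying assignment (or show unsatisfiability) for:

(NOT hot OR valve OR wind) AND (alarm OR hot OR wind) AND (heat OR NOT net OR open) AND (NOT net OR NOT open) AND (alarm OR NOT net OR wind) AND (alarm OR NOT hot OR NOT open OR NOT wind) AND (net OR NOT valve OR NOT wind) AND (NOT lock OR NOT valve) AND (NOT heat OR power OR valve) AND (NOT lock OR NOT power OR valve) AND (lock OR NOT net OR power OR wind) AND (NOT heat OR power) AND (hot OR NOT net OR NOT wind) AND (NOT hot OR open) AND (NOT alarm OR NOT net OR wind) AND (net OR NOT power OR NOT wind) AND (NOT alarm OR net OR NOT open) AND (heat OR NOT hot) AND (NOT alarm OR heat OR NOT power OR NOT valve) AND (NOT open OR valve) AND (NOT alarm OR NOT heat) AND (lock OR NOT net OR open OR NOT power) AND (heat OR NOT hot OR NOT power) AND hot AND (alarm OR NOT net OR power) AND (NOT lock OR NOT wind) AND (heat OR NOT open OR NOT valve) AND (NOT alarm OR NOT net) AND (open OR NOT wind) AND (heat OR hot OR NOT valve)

Unit clause (hot) forces hot = True.
In (NOT hot OR open) only open is left, so open = True.
In (heat OR NOT hot) only heat is left, so heat = True.
In (NOT open OR valve) only valve is left, so valve = True.
In (NOT alarm OR NOT heat) only NOT alarm is left, so alarm = False.
In (NOT net OR NOT open) only NOT net is left, so net = False.
In (alarm OR NOT hot OR NOT open OR NOT wind) only NOT wind is left, so wind = False.
In (NOT lock OR NOT valve) only NOT lock is left, so lock = False.
In (NOT heat OR power) only power is left, so power = True.
All clauses satisfied.

heat: True, open: True, net: False, wind: False, power: True, lock: False, alarm: False, hot: True, valve: True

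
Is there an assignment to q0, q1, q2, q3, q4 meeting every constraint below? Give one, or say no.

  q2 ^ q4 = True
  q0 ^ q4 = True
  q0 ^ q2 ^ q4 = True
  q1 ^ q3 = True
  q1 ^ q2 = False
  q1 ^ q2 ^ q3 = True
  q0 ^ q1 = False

q0 = False, q1 = False, q2 = False, q3 = True, q4 = True

q2 ^ q4 = F ^ T = True ✓
q0 ^ q4 = F ^ T = True ✓
q0 ^ q2 ^ q4 = F ^ F ^ T = True ✓
q1 ^ q3 = F ^ T = True ✓
q1 ^ q2 = F ^ F = False ✓
q1 ^ q2 ^ q3 = F ^ F ^ T = True ✓
q0 ^ q1 = F ^ F = False ✓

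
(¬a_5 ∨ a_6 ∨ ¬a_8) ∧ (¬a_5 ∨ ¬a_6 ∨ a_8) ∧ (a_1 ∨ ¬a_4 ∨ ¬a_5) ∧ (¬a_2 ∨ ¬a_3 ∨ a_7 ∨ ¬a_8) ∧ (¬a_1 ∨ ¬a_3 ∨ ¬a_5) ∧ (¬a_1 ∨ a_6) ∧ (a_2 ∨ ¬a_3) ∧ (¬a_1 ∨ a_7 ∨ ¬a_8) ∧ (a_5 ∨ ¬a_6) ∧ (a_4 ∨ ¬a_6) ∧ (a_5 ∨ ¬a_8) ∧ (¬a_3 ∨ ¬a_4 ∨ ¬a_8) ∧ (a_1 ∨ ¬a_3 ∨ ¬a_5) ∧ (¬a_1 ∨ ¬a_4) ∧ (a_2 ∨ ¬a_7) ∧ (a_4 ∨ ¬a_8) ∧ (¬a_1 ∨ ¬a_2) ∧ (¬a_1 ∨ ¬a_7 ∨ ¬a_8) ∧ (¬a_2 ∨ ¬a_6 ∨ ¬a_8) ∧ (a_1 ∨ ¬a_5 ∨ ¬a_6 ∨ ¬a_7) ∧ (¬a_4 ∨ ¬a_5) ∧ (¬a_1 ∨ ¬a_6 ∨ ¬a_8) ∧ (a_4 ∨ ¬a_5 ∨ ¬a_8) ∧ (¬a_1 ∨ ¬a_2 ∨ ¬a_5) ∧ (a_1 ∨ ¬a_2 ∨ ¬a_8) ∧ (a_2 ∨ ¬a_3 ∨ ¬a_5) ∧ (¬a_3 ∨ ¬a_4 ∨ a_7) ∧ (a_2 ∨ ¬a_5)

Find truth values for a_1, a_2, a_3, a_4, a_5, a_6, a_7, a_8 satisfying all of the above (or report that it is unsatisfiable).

a_1 = False, a_2 = True, a_3 = True, a_4 = True, a_5 = False, a_6 = False, a_7 = True, a_8 = False

Set a_1 = False.
Set a_2 = True.
  then (a_1 ∨ ¬a_2 ∨ ¬a_8) forces a_8 = False.
Set a_3 = True.
  then (a_1 ∨ ¬a_3 ∨ ¬a_5) forces a_5 = False.
  then (a_5 ∨ ¬a_6) forces a_6 = False.
Set a_4 = True.
  then (¬a_3 ∨ ¬a_4 ∨ a_7) forces a_7 = True.
All clauses satisfied.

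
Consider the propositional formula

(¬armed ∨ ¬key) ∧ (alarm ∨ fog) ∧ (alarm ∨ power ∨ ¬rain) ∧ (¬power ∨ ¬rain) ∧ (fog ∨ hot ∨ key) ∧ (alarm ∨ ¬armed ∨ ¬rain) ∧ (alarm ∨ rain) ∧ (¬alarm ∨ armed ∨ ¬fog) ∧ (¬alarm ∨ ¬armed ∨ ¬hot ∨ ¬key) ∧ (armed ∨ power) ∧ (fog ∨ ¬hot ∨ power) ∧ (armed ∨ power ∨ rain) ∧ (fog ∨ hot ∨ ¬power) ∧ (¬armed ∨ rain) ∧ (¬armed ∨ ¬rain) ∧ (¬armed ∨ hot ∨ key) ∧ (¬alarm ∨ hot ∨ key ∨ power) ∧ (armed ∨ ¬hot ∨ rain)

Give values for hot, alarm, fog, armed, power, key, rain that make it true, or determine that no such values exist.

Case armed = True:
  (¬armed ∨ ¬key) forces key = False.
  (¬armed ∨ rain) forces rain = True.
  Clause (¬armed ∨ ¬rain) is falsified — contradiction.
Case armed = False:
  (armed ∨ power) forces power = True.
  (¬power ∨ ¬rain) forces rain = False.
  (alarm ∨ rain) forces alarm = True.
  (¬alarm ∨ armed ∨ ¬fog) forces fog = False.
  (fog ∨ hot ∨ ¬power) forces hot = True.
  Clause (armed ∨ ¬hot ∨ rain) is falsified — contradiction.
Both cases fail, so the formula is unsatisfiable.

The formula is unsatisfiable.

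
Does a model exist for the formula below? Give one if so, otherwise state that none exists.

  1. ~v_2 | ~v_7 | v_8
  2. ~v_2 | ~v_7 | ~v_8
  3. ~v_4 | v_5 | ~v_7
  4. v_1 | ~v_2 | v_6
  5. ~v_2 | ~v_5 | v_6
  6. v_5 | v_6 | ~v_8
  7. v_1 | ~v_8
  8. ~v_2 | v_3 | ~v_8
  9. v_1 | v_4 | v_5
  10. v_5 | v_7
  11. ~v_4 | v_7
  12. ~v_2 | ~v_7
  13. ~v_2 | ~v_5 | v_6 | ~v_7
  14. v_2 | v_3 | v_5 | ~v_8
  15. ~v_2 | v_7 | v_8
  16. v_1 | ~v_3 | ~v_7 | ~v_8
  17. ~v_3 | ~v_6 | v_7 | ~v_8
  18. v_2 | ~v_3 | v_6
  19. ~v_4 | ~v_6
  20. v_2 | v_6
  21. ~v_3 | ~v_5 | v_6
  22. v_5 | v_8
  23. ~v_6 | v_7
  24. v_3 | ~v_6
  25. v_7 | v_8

v_1 = True; v_2 = False; v_3 = True; v_4 = False; v_5 = True; v_6 = True; v_7 = True; v_8 = False

Set v_1 = True.
Set v_2 = False.
  then (v_2 | v_6) forces v_6 = True.
  then (~v_6 | v_7) forces v_7 = True.
  then (v_3 | ~v_6) forces v_3 = True.
  then (~v_4 | ~v_6) forces v_4 = False.
Set v_5 = True.
Set v_8 = False.
All clauses satisfied.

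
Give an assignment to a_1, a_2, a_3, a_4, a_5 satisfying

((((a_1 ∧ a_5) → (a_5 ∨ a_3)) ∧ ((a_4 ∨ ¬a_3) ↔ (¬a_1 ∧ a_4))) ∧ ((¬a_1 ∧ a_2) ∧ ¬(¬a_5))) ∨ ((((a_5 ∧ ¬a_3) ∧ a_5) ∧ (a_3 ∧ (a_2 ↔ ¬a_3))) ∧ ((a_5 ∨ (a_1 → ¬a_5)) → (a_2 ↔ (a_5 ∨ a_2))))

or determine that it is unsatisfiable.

a_1: False, a_2: True, a_3: True, a_4: True, a_5: True

  ((((a_1 ∧ a_5) → (a_5 ∨ a_3)) ∧ ((a_4 ∨ ¬a_3) ↔ (¬a_1 ∧ a_4))) ∧ ((¬a_1 ∧ a_2) ∧ ¬(¬a_5))) ∨ ((((a_5 ∧ ¬a_3) ∧ a_5) ∧ (a_3 ∧ (a_2 ↔ ¬a_3))) ∧ ((a_5 ∨ (a_1 → ¬a_5)) → (a_2 ↔ (a_5 ∨ a_2)))) = True
    (((a_1 ∧ a_5) → (a_5 ∨ a_3)) ∧ ((a_4 ∨ ¬a_3) ↔ (¬a_1 ∧ a_4))) ∧ ((¬a_1 ∧ a_2) ∧ ¬(¬a_5)) = True
      ((a_1 ∧ a_5) → (a_5 ∨ a_3)) ∧ ((a_4 ∨ ¬a_3) ↔ (¬a_1 ∧ a_4)) = True
        (a_1 ∧ a_5) → (a_5 ∨ a_3) = True
          a_1 ∧ a_5 = False
          a_5 ∨ a_3 = True
        (a_4 ∨ ¬a_3) ↔ (¬a_1 ∧ a_4) = True
          a_4 ∨ ¬a_3 = True
            ¬a_3 = False
          ¬a_1 ∧ a_4 = True
            ¬a_1 = True
      (¬a_1 ∧ a_2) ∧ ¬(¬a_5) = True
        ¬a_1 ∧ a_2 = True
          ¬a_1 = True
        ¬(¬a_5) = True
          ¬a_5 = False
    (((a_5 ∧ ¬a_3) ∧ a_5) ∧ (a_3 ∧ (a_2 ↔ ¬a_3))) ∧ ((a_5 ∨ (a_1 → ¬a_5)) → (a_2 ↔ (a_5 ∨ a_2))) = False
      ((a_5 ∧ ¬a_3) ∧ a_5) ∧ (a_3 ∧ (a_2 ↔ ¬a_3)) = False
        (a_5 ∧ ¬a_3) ∧ a_5 = False
          a_5 ∧ ¬a_3 = False
            ¬a_3 = False
        a_3 ∧ (a_2 ↔ ¬a_3) = False
          a_2 ↔ ¬a_3 = False
            ¬a_3 = False
      (a_5 ∨ (a_1 → ¬a_5)) → (a_2 ↔ (a_5 ∨ a_2)) = True
        a_5 ∨ (a_1 → ¬a_5) = True
          a_1 → ¬a_5 = True
            ¬a_5 = False
        a_2 ↔ (a_5 ∨ a_2) = True
          a_5 ∨ a_2 = True
The formula evaluates to True.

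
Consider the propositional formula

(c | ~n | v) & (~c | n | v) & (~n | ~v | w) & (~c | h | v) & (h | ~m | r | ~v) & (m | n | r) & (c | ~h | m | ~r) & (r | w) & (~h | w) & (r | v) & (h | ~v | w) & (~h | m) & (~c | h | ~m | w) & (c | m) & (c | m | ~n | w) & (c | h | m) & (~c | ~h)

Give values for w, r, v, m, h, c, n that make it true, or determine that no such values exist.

Set w = True.
Set r = True.
Set v = True.
Set m = False.
  then (~h | m) forces h = False.
  then (c | m) forces c = True.
Set n = True.
All clauses satisfied.

w = True, r = True, v = True, m = False, h = False, c = True, n = True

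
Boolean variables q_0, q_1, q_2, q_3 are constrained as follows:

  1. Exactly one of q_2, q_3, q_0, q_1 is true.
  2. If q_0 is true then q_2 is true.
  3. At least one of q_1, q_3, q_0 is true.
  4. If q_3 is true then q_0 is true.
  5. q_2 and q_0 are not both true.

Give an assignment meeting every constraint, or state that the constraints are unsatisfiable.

q_0=F, q_1=T, q_2=F, q_3=F

  (1) {q_2, q_3, q_0, q_1}: 1 true — exactly one ✓
  (2) q_0=F ⇒ q_2: vacuous ✓
  (3) {q_1, q_3, q_0}: 1 true — at least one ✓
  (4) q_3=F ⇒ q_0: vacuous ✓
  (5) q_2=F, q_0=F — not both ✓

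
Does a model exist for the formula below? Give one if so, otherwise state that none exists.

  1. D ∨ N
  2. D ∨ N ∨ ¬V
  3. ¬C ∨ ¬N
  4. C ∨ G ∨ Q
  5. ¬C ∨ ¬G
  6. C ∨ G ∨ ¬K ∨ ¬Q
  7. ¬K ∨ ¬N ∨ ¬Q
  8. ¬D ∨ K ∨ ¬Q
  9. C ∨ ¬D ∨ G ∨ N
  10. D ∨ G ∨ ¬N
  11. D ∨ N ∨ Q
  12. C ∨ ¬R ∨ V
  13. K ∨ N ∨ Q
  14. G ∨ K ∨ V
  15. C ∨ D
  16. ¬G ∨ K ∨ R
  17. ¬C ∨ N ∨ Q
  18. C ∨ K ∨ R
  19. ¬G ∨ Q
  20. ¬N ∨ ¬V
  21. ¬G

V: False; R: False; C: True; D: True; Q: True; N: False; G: False; K: True

Unit clause (¬G) forces G = False.
Set V = False.
  then (G ∨ K ∨ V) forces K = True.
Set R = False.
Try C = False:
  (C ∨ G ∨ Q) forces Q = True.
  clause (C ∨ G ∨ ¬K ∨ ¬Q) is falsified — backtrack.
So C = True.
  then (¬C ∨ ¬N) forces N = False.
  then (¬C ∨ N ∨ Q) forces Q = True.
  then (D ∨ N) forces D = True.
All clauses satisfied.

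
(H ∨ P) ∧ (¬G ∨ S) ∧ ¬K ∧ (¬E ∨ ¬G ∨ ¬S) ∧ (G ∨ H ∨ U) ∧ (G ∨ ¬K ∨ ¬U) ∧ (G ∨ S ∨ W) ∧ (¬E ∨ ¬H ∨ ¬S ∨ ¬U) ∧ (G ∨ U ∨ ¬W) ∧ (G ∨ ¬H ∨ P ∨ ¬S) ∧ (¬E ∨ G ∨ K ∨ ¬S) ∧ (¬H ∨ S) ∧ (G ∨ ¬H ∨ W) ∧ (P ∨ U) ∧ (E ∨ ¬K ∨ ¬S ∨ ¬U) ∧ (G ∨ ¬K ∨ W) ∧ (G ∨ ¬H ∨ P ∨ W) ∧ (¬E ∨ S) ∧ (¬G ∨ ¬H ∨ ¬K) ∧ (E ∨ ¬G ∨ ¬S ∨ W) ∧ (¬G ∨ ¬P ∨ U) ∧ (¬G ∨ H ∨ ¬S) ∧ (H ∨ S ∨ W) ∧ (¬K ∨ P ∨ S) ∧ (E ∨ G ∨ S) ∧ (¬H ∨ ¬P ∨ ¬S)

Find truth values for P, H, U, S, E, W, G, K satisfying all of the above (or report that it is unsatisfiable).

P = True; H = False; U = True; S = True; E = False; W = False; G = False; K = False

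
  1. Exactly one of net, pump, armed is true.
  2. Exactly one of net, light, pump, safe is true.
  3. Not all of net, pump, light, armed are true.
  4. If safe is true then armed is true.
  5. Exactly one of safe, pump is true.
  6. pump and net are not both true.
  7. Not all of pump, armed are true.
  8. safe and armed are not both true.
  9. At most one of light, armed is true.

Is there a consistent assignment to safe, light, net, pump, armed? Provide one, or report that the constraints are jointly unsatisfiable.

safe: False, light: False, net: False, pump: True, armed: False

  (1) {net, pump, armed}: 1 true — exactly one ✓
  (2) {net, light, pump, safe}: 1 true — exactly one ✓
  (3) {net, pump, light, armed}: 1/4 true — not all ✓
  (4) safe=F ⇒ armed: vacuous ✓
  (5) {safe, pump}: 1 true — exactly one ✓
  (6) pump=T, net=F — not both ✓
  (7) {pump, armed}: 1/2 true — not all ✓
  (8) safe=F, armed=F — not both ✓
  (9) {light, armed}: 0 true — at most one ✓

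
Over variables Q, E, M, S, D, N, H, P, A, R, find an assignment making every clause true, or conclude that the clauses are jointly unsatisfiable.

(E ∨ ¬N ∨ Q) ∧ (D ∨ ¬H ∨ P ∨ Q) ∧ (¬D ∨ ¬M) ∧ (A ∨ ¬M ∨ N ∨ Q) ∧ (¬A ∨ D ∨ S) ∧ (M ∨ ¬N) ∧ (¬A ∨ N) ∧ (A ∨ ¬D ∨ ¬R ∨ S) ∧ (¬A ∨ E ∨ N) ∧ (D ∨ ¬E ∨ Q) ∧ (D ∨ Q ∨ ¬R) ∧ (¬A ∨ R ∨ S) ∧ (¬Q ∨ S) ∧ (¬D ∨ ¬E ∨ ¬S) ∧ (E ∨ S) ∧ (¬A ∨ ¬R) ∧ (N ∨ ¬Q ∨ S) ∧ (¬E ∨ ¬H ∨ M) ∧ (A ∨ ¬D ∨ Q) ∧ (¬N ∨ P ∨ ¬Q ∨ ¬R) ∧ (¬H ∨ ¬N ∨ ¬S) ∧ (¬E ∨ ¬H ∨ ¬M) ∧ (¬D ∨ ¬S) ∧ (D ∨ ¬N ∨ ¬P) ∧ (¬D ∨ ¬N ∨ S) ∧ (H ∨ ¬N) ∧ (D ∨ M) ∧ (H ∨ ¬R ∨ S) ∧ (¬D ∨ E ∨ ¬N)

Set Q = True.
  then (¬Q ∨ S) forces S = True.
  then (¬D ∨ ¬S) forces D = False.
  then (D ∨ M) forces M = True.
Set E = True.
  then (¬E ∨ ¬H ∨ ¬M) forces H = False.
  then (H ∨ ¬N) forces N = False.
  then (¬A ∨ N) forces A = False.
Set P = True.
Set R = True.
All clauses satisfied.

Q=T; E=T; M=T; S=T; D=F; N=F; H=F; P=T; A=F; R=T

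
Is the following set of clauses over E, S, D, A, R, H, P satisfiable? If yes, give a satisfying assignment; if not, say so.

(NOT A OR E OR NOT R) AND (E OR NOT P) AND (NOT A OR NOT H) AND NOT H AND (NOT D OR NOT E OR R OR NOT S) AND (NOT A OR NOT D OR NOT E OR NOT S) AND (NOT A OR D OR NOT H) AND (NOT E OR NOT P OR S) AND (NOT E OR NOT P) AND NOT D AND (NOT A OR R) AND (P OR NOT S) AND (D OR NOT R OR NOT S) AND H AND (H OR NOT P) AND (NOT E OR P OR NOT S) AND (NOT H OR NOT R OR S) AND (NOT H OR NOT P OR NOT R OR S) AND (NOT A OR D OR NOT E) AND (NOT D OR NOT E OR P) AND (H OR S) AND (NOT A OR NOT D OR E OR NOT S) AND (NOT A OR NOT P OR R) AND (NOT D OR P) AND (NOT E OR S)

UNSATISFIABLE

Case H = True:
  Clause (NOT H) is falsified — contradiction.
Case H = False:
  Clause (H) is falsified — contradiction.
Both cases fail, so the formula is unsatisfiable.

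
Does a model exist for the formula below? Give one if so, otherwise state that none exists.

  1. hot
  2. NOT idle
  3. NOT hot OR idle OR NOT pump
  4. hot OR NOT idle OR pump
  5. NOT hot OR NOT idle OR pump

idle: False; hot: True; pump: False

Unit clause (hot) forces hot = True.
Unit clause (NOT idle) forces idle = False.
In (NOT hot OR idle OR NOT pump) only NOT pump is left, so pump = False.
Check each clause:
  (hot): hot holds.
  (NOT idle): NOT idle holds.
  (NOT hot OR idle OR NOT pump): NOT pump holds.
  (hot OR NOT idle OR pump): hot holds.
  (NOT hot OR NOT idle OR pump): NOT idle holds.
All clauses satisfied.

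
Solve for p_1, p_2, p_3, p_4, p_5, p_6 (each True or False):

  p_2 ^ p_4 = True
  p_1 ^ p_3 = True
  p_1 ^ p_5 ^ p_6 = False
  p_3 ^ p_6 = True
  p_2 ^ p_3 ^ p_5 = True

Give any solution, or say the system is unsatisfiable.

p_1 = False, p_2 = False, p_3 = True, p_4 = True, p_5 = False, p_6 = False

p_2 ^ p_4 = F ^ T = True ✓
p_1 ^ p_3 = F ^ T = True ✓
p_1 ^ p_5 ^ p_6 = F ^ F ^ F = False ✓
p_3 ^ p_6 = T ^ F = True ✓
p_2 ^ p_3 ^ p_5 = F ^ T ^ F = True ✓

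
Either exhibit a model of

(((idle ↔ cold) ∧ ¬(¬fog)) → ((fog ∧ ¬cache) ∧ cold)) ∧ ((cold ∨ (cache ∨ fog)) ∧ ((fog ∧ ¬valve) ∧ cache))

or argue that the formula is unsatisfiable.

fog = True; cache = True; valve = False; cold = False; idle = True

  ((idle ↔ cold) ∧ ¬(¬fog)) → ((fog ∧ ¬cache) ∧ cold) = True
    (idle ↔ cold) ∧ ¬(¬fog) = False
      idle ↔ cold = False
      ¬(¬fog) = True
        ¬fog = False
    (fog ∧ ¬cache) ∧ cold = False
      fog ∧ ¬cache = False
        ¬cache = False
  (cold ∨ (cache ∨ fog)) ∧ ((fog ∧ ¬valve) ∧ cache) = True
    cold ∨ (cache ∨ fog) = True
      cache ∨ fog = True
    (fog ∧ ¬valve) ∧ cache = True
      fog ∧ ¬valve = True
        ¬valve = True
Both conjuncts True, so the formula holds.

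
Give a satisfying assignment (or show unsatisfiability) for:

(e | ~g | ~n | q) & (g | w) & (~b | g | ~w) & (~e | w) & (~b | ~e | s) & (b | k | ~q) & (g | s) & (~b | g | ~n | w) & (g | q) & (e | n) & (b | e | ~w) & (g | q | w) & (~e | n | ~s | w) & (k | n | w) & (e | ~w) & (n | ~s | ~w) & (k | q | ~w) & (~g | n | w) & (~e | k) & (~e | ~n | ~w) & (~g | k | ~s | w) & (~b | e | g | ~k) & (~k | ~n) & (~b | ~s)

Set w = True.
  then (e | ~w) forces e = True.
  then (~e | k) forces k = True.
  then (~e | ~n | ~w) forces n = False.
  then (n | ~s | ~w) forces s = False.
  then (~b | ~e | s) forces b = False.
  then (g | s) forces g = True.
Set q = False.
All clauses satisfied.

w = True; s = False; g = True; b = False; n = False; k = True; q = False; e = True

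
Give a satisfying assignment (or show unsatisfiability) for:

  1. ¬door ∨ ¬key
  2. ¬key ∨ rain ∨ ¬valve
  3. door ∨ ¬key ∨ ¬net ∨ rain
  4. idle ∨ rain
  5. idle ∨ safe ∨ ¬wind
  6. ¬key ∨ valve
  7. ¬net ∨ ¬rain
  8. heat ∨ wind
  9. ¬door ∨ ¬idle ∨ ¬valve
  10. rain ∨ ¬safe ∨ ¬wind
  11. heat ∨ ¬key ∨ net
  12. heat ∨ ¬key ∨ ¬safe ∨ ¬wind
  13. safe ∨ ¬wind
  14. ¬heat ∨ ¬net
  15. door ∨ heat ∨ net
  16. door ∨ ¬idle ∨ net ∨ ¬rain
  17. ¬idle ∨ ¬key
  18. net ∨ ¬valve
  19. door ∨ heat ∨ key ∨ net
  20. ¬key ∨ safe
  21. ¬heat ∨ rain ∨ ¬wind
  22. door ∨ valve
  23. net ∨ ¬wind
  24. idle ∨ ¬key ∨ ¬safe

Set rain = True.
  then (¬net ∨ ¬rain) forces net = False.
  then (net ∨ ¬valve) forces valve = False.
  then (door ∨ valve) forces door = True.
  then (net ∨ ¬wind) forces wind = False.
  then (¬door ∨ ¬key) forces key = False.
  then (heat ∨ wind) forces heat = True.
Set safe = False.
Set idle = False.
All clauses satisfied.

rain=T, heat=T, valve=F, wind=F, door=T, key=F, safe=F, net=F, idle=F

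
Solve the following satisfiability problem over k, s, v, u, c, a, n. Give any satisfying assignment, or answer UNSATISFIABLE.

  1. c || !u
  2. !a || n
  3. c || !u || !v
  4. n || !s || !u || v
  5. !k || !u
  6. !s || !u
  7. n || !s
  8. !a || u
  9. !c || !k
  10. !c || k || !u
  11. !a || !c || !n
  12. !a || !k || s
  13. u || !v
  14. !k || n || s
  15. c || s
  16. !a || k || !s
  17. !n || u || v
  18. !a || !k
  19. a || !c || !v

Set k = False.
Try s = True:
  (!s || !u) forces u = False.
  (n || !s) forces n = True.
  (!a || u) forces a = False.
  (u || !v) forces v = False.
  clause (!n || u || v) is falsified — backtrack.
So s = False.
  then (c || s) forces c = True.
  then (!c || k || !u) forces u = False.
  then (u || !v) forces v = False.
  then (!n || u || v) forces n = False.
  then (!a || n) forces a = False.
All clauses satisfied.

k=F, s=F, v=F, u=F, c=T, a=F, n=F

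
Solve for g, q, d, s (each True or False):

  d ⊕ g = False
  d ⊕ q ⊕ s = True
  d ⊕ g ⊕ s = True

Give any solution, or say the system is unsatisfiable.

g = True; q = True; d = True; s = True

d ⊕ g = T ⊕ T = False ✓
d ⊕ q ⊕ s = T ⊕ T ⊕ T = True ✓
d ⊕ g ⊕ s = T ⊕ T ⊕ T = True ✓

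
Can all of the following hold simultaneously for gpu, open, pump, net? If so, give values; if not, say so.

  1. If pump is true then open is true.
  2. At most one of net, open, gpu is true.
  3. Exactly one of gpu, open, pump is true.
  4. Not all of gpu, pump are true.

gpu = True; open = False; pump = False; net = False

  (1) pump=F ⇒ open: vacuous ✓
  (2) {net, open, gpu}: 1 true — at most one ✓
  (3) {gpu, open, pump}: 1 true — exactly one ✓
  (4) {gpu, pump}: 1/2 true — not all ✓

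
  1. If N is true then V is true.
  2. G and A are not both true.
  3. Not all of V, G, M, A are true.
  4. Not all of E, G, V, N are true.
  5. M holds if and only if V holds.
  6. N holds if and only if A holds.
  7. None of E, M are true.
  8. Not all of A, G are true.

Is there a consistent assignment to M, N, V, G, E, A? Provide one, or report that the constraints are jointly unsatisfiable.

M = False, N = False, V = False, G = True, E = False, A = False

  (1) N=F ⇒ V: vacuous ✓
  (2) G=T, A=F — not both ✓
  (3) {V, G, M, A}: 1/4 true — not all ✓
  (4) {E, G, V, N}: 1/4 true — not all ✓
  (5) M=F, V=F — same ✓
  (6) N=F, A=F — same ✓
  (7) {E, M}: 0 true — none ✓
  (8) {A, G}: 1/2 true — not all ✓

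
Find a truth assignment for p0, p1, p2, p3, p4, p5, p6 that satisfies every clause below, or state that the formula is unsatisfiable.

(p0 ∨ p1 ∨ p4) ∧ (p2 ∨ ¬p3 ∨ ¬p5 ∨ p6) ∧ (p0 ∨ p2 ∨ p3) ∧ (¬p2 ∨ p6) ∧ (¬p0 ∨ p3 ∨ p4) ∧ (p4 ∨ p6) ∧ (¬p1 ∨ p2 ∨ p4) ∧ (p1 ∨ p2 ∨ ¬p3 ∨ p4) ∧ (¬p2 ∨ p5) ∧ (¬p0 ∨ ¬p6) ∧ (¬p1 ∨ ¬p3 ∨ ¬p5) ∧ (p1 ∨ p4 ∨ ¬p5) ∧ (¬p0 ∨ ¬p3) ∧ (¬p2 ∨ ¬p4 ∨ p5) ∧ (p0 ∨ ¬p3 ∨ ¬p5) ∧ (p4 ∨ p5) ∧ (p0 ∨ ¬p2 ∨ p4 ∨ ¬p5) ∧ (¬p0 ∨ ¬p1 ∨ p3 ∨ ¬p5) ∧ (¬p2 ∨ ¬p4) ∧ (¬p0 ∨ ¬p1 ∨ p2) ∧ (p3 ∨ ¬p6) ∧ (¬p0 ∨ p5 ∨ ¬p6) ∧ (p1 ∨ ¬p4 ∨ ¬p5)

p0=F; p1=T; p2=F; p3=T; p4=T; p5=F; p6=F

Set p0 = False.
Set p1 = True.
Try p2 = True:
  (¬p2 ∨ p6) forces p6 = True.
  (¬p2 ∨ p5) forces p5 = True.
  (¬p1 ∨ ¬p3 ∨ ¬p5) forces p3 = False.
  clause (p3 ∨ ¬p6) is falsified — backtrack.
So p2 = False.
  then (p0 ∨ p2 ∨ p3) forces p3 = True.
  then (¬p1 ∨ p2 ∨ p4) forces p4 = True.
  then (¬p1 ∨ ¬p3 ∨ ¬p5) forces p5 = False.
Set p6 = False.
All clauses satisfied.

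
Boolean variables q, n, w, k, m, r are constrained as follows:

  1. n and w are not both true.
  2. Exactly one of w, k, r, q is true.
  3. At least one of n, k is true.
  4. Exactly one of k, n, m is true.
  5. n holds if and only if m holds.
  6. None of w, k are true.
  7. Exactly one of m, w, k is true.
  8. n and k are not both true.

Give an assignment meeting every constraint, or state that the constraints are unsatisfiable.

Unsatisfiable — no assignment works.

Case w = True:
  Constraint (6) is violated (w=T) — contradiction.
Case w = False:
  (6) forces k = False.
  (3) with k=F forces n = True.
  (4) with n=T forces m = False.
  Constraint (5) is violated (n=T, m=F) — contradiction.
Both cases fail — unsatisfiable.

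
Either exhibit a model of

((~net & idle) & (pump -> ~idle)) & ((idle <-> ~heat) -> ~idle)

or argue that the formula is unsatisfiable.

heat = True, net = False, pump = False, idle = True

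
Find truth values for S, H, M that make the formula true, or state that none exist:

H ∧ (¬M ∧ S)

S: True, H: True, M: False

  ¬M ∧ S = True
    ¬M = True
Both conjuncts True, so the formula holds.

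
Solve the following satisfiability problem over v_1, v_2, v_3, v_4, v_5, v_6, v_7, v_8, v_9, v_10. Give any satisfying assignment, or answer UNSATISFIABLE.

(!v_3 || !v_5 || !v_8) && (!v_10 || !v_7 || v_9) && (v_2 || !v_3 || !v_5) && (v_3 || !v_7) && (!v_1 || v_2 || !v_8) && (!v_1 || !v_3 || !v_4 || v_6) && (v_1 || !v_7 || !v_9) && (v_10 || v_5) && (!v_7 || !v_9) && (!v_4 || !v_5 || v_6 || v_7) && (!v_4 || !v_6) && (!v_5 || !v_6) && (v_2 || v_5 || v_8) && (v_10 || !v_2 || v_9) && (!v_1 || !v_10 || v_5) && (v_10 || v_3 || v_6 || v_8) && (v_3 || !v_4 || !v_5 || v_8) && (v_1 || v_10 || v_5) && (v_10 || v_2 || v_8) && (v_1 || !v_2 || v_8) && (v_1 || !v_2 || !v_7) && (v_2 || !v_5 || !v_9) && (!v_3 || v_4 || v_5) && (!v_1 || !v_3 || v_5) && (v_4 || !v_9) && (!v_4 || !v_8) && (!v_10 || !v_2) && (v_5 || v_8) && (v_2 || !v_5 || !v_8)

v_1=T; v_2=F; v_3=F; v_4=F; v_5=T; v_6=F; v_7=F; v_8=F; v_9=F; v_10=T

Set v_1 = True.
Set v_2 = False.
  then (!v_1 || v_2 || !v_8) forces v_8 = False.
  then (v_2 || v_5 || v_8) forces v_5 = True.
  then (v_10 || v_2 || v_8) forces v_10 = True.
  then (v_2 || !v_5 || !v_9) forces v_9 = False.
  then (!v_10 || !v_7 || v_9) forces v_7 = False.
  then (v_2 || !v_3 || !v_5) forces v_3 = False.
  then (!v_5 || !v_6) forces v_6 = False.
  then (v_3 || !v_4 || !v_5 || v_8) forces v_4 = False.
All clauses satisfied.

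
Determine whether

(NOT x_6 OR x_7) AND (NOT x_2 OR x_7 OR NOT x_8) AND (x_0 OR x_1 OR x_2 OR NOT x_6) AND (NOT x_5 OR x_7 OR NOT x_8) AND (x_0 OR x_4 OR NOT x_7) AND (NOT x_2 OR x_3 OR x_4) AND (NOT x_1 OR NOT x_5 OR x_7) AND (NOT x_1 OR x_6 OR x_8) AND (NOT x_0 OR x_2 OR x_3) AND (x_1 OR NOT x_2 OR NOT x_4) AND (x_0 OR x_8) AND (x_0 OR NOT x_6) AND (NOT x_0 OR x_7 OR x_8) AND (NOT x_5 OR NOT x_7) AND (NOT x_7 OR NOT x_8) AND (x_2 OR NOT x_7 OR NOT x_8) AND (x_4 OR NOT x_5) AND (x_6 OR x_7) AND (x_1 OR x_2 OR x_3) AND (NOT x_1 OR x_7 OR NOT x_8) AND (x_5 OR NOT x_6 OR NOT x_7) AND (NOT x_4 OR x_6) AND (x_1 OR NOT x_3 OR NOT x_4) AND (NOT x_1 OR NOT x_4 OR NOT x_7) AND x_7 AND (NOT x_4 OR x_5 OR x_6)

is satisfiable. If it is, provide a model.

x_0 = True, x_1 = False, x_2 = False, x_3 = True, x_4 = False, x_5 = False, x_6 = False, x_7 = True, x_8 = False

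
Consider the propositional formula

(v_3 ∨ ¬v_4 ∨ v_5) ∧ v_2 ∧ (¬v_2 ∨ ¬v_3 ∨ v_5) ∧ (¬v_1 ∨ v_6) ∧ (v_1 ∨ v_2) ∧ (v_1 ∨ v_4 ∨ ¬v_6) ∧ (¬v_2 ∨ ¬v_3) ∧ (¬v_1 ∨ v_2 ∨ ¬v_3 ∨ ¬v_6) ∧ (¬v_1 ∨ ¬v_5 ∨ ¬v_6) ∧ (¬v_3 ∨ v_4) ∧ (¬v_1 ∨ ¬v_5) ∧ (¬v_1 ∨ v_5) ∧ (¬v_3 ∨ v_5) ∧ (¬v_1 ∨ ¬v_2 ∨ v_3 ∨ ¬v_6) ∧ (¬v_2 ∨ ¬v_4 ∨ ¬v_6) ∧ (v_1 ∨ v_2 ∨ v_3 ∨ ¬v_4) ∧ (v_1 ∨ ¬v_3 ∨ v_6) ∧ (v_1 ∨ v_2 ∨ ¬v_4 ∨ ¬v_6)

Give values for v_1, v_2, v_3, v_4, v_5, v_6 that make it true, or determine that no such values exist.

Unit clause (v_2) forces v_2 = True.
In (¬v_2 ∨ ¬v_3) only ¬v_3 is left, so v_3 = False.
Set v_1 = False.
Set v_4 = False.
  then (v_1 ∨ v_4 ∨ ¬v_6) forces v_6 = False.
Set v_5 = True.
All clauses satisfied.

v_1 = False; v_2 = True; v_3 = False; v_4 = False; v_5 = True; v_6 = False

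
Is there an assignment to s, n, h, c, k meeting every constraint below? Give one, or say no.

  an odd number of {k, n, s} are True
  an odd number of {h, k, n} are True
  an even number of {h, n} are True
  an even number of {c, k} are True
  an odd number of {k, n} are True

s: False, n: False, h: False, c: True, k: True

{k, n, s}: 1 true → odd ✓
{h, k, n}: 1 true → odd ✓
{h, n}: 0 true → even ✓
{c, k}: 2 true → even ✓
{k, n}: 1 true → odd ✓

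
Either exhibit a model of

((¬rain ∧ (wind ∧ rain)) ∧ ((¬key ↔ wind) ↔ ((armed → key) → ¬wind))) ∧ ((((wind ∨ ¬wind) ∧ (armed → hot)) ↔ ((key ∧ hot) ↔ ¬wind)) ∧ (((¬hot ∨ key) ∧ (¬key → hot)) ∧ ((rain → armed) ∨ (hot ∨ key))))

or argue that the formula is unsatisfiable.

Unsatisfiable — no assignment works.

Case rain = True: the conjunct ¬rain is False.
Case rain = False: the conjunct rain is False.
Both cases fail — unsatisfiable.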